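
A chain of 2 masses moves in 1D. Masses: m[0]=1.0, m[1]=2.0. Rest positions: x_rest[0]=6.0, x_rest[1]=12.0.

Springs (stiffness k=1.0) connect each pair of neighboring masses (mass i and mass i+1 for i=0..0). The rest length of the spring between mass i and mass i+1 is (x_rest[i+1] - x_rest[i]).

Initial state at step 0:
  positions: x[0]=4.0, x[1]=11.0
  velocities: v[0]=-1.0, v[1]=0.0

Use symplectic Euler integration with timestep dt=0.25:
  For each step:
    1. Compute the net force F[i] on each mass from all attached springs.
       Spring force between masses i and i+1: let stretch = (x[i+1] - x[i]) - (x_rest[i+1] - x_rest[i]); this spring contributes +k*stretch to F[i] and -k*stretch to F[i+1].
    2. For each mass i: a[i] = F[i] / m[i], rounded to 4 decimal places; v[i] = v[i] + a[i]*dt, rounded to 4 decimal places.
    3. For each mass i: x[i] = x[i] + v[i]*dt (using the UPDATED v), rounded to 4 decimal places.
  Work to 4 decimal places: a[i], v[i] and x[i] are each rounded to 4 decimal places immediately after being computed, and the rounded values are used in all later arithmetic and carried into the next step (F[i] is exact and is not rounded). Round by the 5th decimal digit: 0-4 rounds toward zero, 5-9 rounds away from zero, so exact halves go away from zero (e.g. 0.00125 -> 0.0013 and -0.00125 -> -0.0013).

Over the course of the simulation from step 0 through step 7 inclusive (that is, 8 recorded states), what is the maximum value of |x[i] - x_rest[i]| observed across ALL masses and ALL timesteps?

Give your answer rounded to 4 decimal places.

Answer: 2.3427

Derivation:
Step 0: x=[4.0000 11.0000] v=[-1.0000 0.0000]
Step 1: x=[3.8125 10.9688] v=[-0.7500 -0.1250]
Step 2: x=[3.6973 10.9014] v=[-0.4609 -0.2696]
Step 3: x=[3.6573 10.7964] v=[-0.1599 -0.4201]
Step 4: x=[3.6885 10.6558] v=[0.1249 -0.5625]
Step 5: x=[3.7802 10.4850] v=[0.3667 -0.6834]
Step 6: x=[3.9159 10.2921] v=[0.5429 -0.7715]
Step 7: x=[4.0752 10.0875] v=[0.6370 -0.8185]
Max displacement = 2.3427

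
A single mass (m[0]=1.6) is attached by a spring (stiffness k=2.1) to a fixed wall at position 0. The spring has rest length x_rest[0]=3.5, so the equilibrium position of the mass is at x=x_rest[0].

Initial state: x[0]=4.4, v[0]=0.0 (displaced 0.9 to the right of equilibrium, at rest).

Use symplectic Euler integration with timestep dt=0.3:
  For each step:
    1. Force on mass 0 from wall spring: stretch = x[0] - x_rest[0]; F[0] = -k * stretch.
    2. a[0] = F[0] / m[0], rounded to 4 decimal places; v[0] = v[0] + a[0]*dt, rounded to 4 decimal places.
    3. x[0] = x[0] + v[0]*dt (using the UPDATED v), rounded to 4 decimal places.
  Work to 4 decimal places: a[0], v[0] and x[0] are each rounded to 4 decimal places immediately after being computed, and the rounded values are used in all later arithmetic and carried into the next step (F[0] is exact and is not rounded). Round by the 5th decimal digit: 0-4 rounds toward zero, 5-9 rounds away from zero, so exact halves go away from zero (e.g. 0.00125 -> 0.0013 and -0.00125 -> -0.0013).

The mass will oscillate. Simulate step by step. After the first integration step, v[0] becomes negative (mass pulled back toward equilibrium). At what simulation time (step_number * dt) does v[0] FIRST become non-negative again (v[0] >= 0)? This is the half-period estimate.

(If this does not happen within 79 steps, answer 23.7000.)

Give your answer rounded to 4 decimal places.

Step 0: x=[4.4000] v=[0.0000]
Step 1: x=[4.2937] v=[-0.3544]
Step 2: x=[4.0936] v=[-0.6669]
Step 3: x=[3.8234] v=[-0.9006]
Step 4: x=[3.5150] v=[-1.0280]
Step 5: x=[3.2048] v=[-1.0339]
Step 6: x=[2.9295] v=[-0.9177]
Step 7: x=[2.7216] v=[-0.6931]
Step 8: x=[2.6056] v=[-0.3866]
Step 9: x=[2.5953] v=[-0.0344]
Step 10: x=[2.6918] v=[0.3218]
First v>=0 after going negative at step 10, time=3.0000

Answer: 3.0000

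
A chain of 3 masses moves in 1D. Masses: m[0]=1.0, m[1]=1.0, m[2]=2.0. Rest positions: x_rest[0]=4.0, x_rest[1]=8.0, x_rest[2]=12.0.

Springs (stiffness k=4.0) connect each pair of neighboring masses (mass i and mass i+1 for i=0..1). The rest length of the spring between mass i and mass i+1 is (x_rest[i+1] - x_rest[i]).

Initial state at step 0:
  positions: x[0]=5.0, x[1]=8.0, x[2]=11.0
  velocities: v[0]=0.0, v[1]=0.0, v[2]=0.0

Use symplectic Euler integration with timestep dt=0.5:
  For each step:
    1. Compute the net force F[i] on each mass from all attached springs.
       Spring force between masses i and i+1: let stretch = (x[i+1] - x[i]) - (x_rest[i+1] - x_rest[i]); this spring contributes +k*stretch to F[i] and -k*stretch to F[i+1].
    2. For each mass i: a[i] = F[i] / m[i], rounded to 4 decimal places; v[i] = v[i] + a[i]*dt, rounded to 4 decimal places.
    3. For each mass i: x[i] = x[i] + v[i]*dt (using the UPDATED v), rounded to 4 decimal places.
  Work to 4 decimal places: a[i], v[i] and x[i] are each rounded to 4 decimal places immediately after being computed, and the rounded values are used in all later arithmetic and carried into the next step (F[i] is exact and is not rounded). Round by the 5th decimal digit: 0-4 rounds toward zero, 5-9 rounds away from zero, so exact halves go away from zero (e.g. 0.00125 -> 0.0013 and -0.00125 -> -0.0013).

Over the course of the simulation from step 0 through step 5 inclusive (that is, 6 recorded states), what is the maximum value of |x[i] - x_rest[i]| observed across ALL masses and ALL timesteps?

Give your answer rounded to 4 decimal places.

Step 0: x=[5.0000 8.0000 11.0000] v=[0.0000 0.0000 0.0000]
Step 1: x=[4.0000 8.0000 11.5000] v=[-2.0000 0.0000 1.0000]
Step 2: x=[3.0000 7.5000 12.2500] v=[-2.0000 -1.0000 1.5000]
Step 3: x=[2.5000 7.2500 12.6250] v=[-1.0000 -0.5000 0.7500]
Step 4: x=[2.7500 7.6250 12.3125] v=[0.5000 0.7500 -0.6250]
Step 5: x=[3.8750 7.8125 11.6563] v=[2.2500 0.3750 -1.3125]
Max displacement = 1.5000

Answer: 1.5000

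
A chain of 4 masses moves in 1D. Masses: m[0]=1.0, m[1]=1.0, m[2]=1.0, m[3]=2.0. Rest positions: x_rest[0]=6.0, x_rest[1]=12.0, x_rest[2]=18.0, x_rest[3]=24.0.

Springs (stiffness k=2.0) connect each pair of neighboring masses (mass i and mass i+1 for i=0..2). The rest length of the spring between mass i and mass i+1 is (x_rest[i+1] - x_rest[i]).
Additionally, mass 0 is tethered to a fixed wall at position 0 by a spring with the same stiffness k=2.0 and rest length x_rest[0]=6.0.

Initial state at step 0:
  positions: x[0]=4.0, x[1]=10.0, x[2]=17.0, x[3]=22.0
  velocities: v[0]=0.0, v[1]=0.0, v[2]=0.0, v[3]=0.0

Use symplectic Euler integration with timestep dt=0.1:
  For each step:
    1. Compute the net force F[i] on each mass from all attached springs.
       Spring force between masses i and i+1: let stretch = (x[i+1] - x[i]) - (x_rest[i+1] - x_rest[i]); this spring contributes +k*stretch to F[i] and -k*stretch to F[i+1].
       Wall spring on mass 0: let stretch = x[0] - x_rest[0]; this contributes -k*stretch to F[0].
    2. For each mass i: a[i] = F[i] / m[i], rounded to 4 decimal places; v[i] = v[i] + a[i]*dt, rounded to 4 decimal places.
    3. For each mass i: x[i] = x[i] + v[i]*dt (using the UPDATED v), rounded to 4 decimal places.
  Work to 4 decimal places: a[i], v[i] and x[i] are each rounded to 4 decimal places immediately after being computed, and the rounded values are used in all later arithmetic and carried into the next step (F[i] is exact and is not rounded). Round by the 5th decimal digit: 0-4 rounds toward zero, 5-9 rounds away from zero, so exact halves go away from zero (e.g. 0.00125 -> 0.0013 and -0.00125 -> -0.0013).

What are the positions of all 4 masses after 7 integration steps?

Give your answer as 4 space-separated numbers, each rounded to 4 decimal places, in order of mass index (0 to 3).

Answer: 4.9755 10.4696 16.1343 22.2225

Derivation:
Step 0: x=[4.0000 10.0000 17.0000 22.0000] v=[0.0000 0.0000 0.0000 0.0000]
Step 1: x=[4.0400 10.0200 16.9600 22.0100] v=[0.4000 0.2000 -0.4000 0.1000]
Step 2: x=[4.1188 10.0592 16.8822 22.0295] v=[0.7880 0.3920 -0.7780 0.1950]
Step 3: x=[4.2340 10.1161 16.7709 22.0575] v=[1.1523 0.5685 -1.1131 0.2803]
Step 4: x=[4.3822 10.1884 16.6322 22.0927] v=[1.4819 0.7230 -1.3867 0.3516]
Step 5: x=[4.5589 10.2735 16.4739 22.1333] v=[1.7667 0.8505 -1.5834 0.4056]
Step 6: x=[4.7587 10.3683 16.3047 22.1773] v=[1.9978 0.9477 -1.6916 0.4397]
Step 7: x=[4.9755 10.4696 16.1343 22.2225] v=[2.1680 1.0131 -1.7044 0.4524]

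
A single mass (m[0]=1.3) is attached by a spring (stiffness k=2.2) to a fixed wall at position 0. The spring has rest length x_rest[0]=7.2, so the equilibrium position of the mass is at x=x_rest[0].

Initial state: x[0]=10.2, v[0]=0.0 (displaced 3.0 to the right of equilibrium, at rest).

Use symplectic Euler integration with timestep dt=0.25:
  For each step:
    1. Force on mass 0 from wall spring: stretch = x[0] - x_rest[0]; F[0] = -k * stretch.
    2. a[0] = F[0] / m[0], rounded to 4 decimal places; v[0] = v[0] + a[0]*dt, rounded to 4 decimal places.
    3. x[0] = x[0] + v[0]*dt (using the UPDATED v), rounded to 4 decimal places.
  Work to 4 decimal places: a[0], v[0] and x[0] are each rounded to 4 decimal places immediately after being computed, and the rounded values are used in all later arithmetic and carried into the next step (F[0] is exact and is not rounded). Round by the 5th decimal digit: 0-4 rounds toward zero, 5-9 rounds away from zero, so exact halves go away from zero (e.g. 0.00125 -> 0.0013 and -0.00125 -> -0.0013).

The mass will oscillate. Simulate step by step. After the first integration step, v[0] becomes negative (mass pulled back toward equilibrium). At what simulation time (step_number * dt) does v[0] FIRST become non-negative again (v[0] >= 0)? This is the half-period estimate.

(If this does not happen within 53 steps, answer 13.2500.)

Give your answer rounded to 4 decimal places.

Step 0: x=[10.2000] v=[0.0000]
Step 1: x=[9.8827] v=[-1.2692]
Step 2: x=[9.2817] v=[-2.4042]
Step 3: x=[8.4605] v=[-3.2849]
Step 4: x=[7.5060] v=[-3.8182]
Step 5: x=[6.5191] v=[-3.9477]
Step 6: x=[5.6042] v=[-3.6596]
Step 7: x=[4.8581] v=[-2.9845]
Step 8: x=[4.3597] v=[-1.9937]
Step 9: x=[4.1617] v=[-0.7920]
Step 10: x=[4.2851] v=[0.4934]
First v>=0 after going negative at step 10, time=2.5000

Answer: 2.5000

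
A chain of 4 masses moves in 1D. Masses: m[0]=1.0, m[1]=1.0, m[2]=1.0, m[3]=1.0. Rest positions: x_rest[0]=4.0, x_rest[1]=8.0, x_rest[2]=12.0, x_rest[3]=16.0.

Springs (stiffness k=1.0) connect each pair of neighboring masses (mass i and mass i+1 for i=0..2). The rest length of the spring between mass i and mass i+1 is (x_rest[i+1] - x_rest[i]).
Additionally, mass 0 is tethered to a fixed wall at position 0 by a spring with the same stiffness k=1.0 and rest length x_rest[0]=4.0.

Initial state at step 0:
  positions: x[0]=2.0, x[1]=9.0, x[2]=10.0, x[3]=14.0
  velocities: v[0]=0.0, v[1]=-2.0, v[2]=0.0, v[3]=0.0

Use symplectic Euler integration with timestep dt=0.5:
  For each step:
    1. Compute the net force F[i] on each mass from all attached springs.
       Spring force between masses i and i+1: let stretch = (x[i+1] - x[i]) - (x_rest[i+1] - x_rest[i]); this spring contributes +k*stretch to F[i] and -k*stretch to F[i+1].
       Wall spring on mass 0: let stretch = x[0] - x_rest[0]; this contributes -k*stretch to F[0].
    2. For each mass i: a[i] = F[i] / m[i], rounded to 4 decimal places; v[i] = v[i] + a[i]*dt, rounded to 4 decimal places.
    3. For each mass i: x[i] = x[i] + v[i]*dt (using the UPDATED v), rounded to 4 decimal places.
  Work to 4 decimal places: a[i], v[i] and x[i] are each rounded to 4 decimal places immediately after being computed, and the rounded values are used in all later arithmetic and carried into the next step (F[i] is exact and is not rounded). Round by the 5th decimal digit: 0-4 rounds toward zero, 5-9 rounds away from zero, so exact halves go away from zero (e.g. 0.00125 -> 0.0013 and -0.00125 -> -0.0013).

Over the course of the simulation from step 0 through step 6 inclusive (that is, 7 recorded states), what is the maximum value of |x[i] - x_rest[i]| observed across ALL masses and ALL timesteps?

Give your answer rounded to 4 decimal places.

Step 0: x=[2.0000 9.0000 10.0000 14.0000] v=[0.0000 -2.0000 0.0000 0.0000]
Step 1: x=[3.2500 6.5000 10.7500 14.0000] v=[2.5000 -5.0000 1.5000 0.0000]
Step 2: x=[4.5000 4.2500 11.2500 14.1875] v=[2.5000 -4.5000 1.0000 0.3750]
Step 3: x=[4.5625 3.8125 10.7344 14.6407] v=[0.1250 -0.8750 -1.0313 0.9063]
Step 4: x=[3.2969 5.2930 9.4649 15.1173] v=[-2.5313 2.9610 -2.5391 0.9532]
Step 5: x=[1.7061 7.3175 8.5655 15.1808] v=[-3.1817 4.0489 -1.7989 0.1270]
Step 6: x=[1.0916 8.2511 9.0079 14.5905] v=[-1.2291 1.8672 0.8848 -1.1807]
Max displacement = 4.1875

Answer: 4.1875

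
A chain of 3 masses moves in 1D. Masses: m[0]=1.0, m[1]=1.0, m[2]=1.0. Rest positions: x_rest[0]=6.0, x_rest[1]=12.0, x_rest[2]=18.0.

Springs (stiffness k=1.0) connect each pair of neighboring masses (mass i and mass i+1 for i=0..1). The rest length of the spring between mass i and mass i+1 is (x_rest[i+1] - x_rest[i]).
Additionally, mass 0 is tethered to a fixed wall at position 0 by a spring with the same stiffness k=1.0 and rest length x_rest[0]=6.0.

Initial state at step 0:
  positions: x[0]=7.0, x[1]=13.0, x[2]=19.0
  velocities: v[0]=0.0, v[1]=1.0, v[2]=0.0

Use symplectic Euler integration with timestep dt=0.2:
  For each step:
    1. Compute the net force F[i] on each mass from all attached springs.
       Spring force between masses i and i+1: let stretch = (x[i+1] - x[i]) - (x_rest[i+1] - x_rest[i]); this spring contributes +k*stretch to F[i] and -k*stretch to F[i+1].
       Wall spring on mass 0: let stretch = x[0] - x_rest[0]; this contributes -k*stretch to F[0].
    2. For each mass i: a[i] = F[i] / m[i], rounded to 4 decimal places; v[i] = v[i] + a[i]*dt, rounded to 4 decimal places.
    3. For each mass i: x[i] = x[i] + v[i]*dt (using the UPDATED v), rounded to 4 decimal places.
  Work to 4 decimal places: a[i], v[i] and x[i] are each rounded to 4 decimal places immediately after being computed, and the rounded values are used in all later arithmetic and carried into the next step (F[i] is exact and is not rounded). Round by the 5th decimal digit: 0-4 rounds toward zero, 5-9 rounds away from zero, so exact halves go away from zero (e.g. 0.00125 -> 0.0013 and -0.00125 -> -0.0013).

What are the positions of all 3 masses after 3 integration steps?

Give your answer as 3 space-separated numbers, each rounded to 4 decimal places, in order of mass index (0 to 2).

Step 0: x=[7.0000 13.0000 19.0000] v=[0.0000 1.0000 0.0000]
Step 1: x=[6.9600 13.2000 19.0000] v=[-0.2000 1.0000 0.0000]
Step 2: x=[6.8912 13.3824 19.0080] v=[-0.3440 0.9120 0.0400]
Step 3: x=[6.8064 13.5302 19.0310] v=[-0.4240 0.7389 0.1149]

Answer: 6.8064 13.5302 19.0310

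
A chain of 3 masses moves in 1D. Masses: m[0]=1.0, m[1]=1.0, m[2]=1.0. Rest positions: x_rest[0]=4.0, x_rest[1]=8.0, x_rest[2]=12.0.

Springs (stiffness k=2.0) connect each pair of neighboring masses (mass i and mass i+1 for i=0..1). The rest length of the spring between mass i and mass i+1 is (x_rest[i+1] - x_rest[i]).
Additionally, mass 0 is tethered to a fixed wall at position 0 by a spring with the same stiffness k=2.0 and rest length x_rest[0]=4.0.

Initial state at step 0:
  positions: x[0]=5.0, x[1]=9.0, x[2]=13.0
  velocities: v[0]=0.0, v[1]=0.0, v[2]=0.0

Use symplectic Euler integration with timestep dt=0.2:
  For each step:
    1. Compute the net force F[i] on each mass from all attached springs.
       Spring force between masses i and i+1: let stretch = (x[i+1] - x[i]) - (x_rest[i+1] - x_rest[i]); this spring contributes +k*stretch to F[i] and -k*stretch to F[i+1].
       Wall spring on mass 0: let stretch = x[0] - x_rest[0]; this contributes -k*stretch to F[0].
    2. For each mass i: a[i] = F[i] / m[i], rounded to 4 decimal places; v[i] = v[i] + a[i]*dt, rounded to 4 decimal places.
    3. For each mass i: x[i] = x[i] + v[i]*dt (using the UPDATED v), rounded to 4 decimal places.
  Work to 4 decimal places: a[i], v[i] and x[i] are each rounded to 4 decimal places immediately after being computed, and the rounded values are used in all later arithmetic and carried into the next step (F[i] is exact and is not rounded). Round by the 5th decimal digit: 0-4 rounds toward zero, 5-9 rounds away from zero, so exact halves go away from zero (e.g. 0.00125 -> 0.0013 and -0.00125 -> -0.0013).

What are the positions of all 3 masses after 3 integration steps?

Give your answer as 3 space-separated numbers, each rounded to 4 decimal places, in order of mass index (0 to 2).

Answer: 4.5814 8.9700 12.9995

Derivation:
Step 0: x=[5.0000 9.0000 13.0000] v=[0.0000 0.0000 0.0000]
Step 1: x=[4.9200 9.0000 13.0000] v=[-0.4000 0.0000 0.0000]
Step 2: x=[4.7728 8.9936 13.0000] v=[-0.7360 -0.0320 0.0000]
Step 3: x=[4.5814 8.9700 12.9995] v=[-0.9568 -0.1178 -0.0026]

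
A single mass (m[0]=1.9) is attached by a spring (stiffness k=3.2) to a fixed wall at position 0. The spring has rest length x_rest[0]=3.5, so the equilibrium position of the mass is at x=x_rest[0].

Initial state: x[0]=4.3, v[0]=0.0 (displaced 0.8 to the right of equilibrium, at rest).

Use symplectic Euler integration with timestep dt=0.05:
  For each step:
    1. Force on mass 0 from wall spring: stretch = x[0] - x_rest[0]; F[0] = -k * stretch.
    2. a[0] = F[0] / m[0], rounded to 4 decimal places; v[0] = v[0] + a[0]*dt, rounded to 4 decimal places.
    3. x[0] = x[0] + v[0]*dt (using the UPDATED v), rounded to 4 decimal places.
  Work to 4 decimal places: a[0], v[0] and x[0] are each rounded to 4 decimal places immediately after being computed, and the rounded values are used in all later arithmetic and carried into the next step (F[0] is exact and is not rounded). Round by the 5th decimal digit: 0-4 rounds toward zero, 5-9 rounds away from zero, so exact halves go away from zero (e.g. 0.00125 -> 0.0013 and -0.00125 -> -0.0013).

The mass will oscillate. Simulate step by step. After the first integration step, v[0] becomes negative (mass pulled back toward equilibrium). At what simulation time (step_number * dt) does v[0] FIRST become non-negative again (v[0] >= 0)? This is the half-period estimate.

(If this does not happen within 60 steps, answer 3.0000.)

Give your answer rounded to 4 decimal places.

Answer: 2.4500

Derivation:
Step 0: x=[4.3000] v=[0.0000]
Step 1: x=[4.2966] v=[-0.0674]
Step 2: x=[4.2899] v=[-0.1345]
Step 3: x=[4.2799] v=[-0.2010]
Step 4: x=[4.2666] v=[-0.2667]
Step 5: x=[4.2500] v=[-0.3313]
Step 6: x=[4.2303] v=[-0.3945]
Step 7: x=[4.2075] v=[-0.4560]
Step 8: x=[4.1817] v=[-0.5156]
Step 9: x=[4.1531] v=[-0.5730]
Step 10: x=[4.1217] v=[-0.6280]
Step 11: x=[4.0877] v=[-0.6804]
Step 12: x=[4.0512] v=[-0.7299]
Step 13: x=[4.0124] v=[-0.7763]
Step 14: x=[3.9714] v=[-0.8195]
Step 15: x=[3.9284] v=[-0.8592]
Step 16: x=[3.8836] v=[-0.8953]
Step 17: x=[3.8372] v=[-0.9276]
Step 18: x=[3.7894] v=[-0.9560]
Step 19: x=[3.7404] v=[-0.9804]
Step 20: x=[3.6904] v=[-1.0006]
Step 21: x=[3.6396] v=[-1.0166]
Step 22: x=[3.5882] v=[-1.0284]
Step 23: x=[3.5364] v=[-1.0358]
Step 24: x=[3.4845] v=[-1.0389]
Step 25: x=[3.4326] v=[-1.0376]
Step 26: x=[3.3810] v=[-1.0319]
Step 27: x=[3.3299] v=[-1.0219]
Step 28: x=[3.2795] v=[-1.0076]
Step 29: x=[3.2301] v=[-0.9890]
Step 30: x=[3.1818] v=[-0.9663]
Step 31: x=[3.1348] v=[-0.9395]
Step 32: x=[3.0894] v=[-0.9087]
Step 33: x=[3.0457] v=[-0.8741]
Step 34: x=[3.0039] v=[-0.8358]
Step 35: x=[2.9642] v=[-0.7940]
Step 36: x=[2.9268] v=[-0.7489]
Step 37: x=[2.8918] v=[-0.7006]
Step 38: x=[2.8593] v=[-0.6494]
Step 39: x=[2.8295] v=[-0.5954]
Step 40: x=[2.8026] v=[-0.5389]
Step 41: x=[2.7786] v=[-0.4802]
Step 42: x=[2.7576] v=[-0.4195]
Step 43: x=[2.7398] v=[-0.3570]
Step 44: x=[2.7252] v=[-0.2930]
Step 45: x=[2.7138] v=[-0.2278]
Step 46: x=[2.7057] v=[-0.1616]
Step 47: x=[2.7010] v=[-0.0947]
Step 48: x=[2.6996] v=[-0.0274]
Step 49: x=[2.7016] v=[0.0400]
First v>=0 after going negative at step 49, time=2.4500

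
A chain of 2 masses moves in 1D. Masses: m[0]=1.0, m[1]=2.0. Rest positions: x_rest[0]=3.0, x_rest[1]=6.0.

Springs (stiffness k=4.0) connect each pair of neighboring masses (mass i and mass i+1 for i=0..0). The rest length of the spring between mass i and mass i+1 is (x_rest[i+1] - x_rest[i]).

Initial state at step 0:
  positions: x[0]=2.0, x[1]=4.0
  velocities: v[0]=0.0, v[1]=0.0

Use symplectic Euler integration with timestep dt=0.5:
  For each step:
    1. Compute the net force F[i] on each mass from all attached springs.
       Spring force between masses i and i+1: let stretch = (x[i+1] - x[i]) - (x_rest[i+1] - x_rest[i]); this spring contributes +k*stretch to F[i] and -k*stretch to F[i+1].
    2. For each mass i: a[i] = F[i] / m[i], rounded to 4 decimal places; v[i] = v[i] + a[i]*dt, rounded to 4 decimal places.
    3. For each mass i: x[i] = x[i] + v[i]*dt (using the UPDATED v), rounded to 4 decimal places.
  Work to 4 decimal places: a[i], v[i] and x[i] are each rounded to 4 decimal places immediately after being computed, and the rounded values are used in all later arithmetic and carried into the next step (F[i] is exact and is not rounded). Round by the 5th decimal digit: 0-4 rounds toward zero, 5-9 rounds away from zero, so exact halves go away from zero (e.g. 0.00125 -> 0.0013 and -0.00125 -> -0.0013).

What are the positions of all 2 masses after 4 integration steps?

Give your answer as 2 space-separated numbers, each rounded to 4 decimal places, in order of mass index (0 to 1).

Answer: 2.1250 3.9375

Derivation:
Step 0: x=[2.0000 4.0000] v=[0.0000 0.0000]
Step 1: x=[1.0000 4.5000] v=[-2.0000 1.0000]
Step 2: x=[0.5000 4.7500] v=[-1.0000 0.5000]
Step 3: x=[1.2500 4.3750] v=[1.5000 -0.7500]
Step 4: x=[2.1250 3.9375] v=[1.7500 -0.8750]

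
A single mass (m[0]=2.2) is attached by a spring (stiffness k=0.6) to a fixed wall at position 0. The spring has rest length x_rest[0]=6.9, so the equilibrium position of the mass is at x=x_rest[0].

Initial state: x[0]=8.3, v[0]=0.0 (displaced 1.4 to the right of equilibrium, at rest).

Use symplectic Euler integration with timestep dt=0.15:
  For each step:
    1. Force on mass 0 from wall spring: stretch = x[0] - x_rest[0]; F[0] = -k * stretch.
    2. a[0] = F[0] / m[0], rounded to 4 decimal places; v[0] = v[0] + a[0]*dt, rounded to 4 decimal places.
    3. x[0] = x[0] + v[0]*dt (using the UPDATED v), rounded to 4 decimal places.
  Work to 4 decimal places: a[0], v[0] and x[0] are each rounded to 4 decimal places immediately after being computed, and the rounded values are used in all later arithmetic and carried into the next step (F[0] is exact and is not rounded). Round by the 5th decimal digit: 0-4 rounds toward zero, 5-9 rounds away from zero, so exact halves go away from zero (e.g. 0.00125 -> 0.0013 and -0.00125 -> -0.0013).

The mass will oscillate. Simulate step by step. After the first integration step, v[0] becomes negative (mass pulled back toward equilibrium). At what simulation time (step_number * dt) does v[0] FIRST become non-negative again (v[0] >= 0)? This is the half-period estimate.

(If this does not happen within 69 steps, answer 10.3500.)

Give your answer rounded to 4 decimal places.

Step 0: x=[8.3000] v=[0.0000]
Step 1: x=[8.2914] v=[-0.0573]
Step 2: x=[8.2743] v=[-0.1142]
Step 3: x=[8.2487] v=[-0.1704]
Step 4: x=[8.2149] v=[-0.2256]
Step 5: x=[8.1730] v=[-0.2794]
Step 6: x=[8.1233] v=[-0.3315]
Step 7: x=[8.0661] v=[-0.3815]
Step 8: x=[8.0017] v=[-0.4292]
Step 9: x=[7.9306] v=[-0.4743]
Step 10: x=[7.8531] v=[-0.5165]
Step 11: x=[7.7698] v=[-0.5555]
Step 12: x=[7.6811] v=[-0.5911]
Step 13: x=[7.5876] v=[-0.6231]
Step 14: x=[7.4899] v=[-0.6512]
Step 15: x=[7.3886] v=[-0.6753]
Step 16: x=[7.2843] v=[-0.6953]
Step 17: x=[7.1777] v=[-0.7110]
Step 18: x=[7.0693] v=[-0.7224]
Step 19: x=[6.9599] v=[-0.7293]
Step 20: x=[6.8501] v=[-0.7317]
Step 21: x=[6.7406] v=[-0.7297]
Step 22: x=[6.6321] v=[-0.7232]
Step 23: x=[6.5253] v=[-0.7122]
Step 24: x=[6.4208] v=[-0.6969]
Step 25: x=[6.3192] v=[-0.6773]
Step 26: x=[6.2212] v=[-0.6535]
Step 27: x=[6.1273] v=[-0.6257]
Step 28: x=[6.0382] v=[-0.5941]
Step 29: x=[5.9544] v=[-0.5589]
Step 30: x=[5.8764] v=[-0.5202]
Step 31: x=[5.8047] v=[-0.4783]
Step 32: x=[5.7397] v=[-0.4335]
Step 33: x=[5.6818] v=[-0.3860]
Step 34: x=[5.6314] v=[-0.3362]
Step 35: x=[5.5888] v=[-0.2843]
Step 36: x=[5.5542] v=[-0.2307]
Step 37: x=[5.5278] v=[-0.1757]
Step 38: x=[5.5099] v=[-0.1196]
Step 39: x=[5.5005] v=[-0.0627]
Step 40: x=[5.4997] v=[-0.0054]
Step 41: x=[5.5075] v=[0.0519]
First v>=0 after going negative at step 41, time=6.1500

Answer: 6.1500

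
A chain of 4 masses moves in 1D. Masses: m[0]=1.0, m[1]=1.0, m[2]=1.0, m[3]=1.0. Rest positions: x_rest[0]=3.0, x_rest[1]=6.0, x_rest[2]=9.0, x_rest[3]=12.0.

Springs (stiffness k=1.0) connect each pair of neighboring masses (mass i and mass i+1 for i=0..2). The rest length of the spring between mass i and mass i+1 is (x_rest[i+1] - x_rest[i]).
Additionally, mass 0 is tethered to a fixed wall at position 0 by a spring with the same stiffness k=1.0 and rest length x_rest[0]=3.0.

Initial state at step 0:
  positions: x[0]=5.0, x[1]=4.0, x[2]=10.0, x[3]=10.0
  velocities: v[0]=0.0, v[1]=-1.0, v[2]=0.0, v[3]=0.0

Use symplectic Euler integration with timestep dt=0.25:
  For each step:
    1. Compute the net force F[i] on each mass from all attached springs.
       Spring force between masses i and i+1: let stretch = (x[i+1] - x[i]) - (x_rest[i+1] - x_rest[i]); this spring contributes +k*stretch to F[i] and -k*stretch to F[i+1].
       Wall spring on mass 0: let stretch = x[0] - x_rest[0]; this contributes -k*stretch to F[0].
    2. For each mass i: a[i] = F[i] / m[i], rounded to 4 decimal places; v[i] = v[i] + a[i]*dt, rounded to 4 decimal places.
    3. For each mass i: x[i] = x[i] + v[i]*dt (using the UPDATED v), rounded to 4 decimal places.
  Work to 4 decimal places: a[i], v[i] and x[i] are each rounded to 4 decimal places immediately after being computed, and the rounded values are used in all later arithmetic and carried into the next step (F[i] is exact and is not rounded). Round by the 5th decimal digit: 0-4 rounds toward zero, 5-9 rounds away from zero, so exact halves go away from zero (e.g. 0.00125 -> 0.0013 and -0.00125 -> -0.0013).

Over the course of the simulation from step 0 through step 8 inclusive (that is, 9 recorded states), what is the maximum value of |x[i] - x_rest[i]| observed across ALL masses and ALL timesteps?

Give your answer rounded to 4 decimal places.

Answer: 2.6552

Derivation:
Step 0: x=[5.0000 4.0000 10.0000 10.0000] v=[0.0000 -1.0000 0.0000 0.0000]
Step 1: x=[4.6250 4.1875 9.6250 10.1875] v=[-1.5000 0.7500 -1.5000 0.7500]
Step 2: x=[3.9336 4.7422 8.9453 10.5274] v=[-2.7656 2.2188 -2.7188 1.3594]
Step 3: x=[3.0469 5.5091 8.1018 10.9559] v=[-3.5469 3.0674 -3.3741 1.7139]
Step 4: x=[2.1236 6.2841 7.2746 11.3935] v=[-3.6931 3.1000 -3.3088 1.7504]
Step 5: x=[1.3276 6.8610 6.6429 11.7612] v=[-3.1839 2.3075 -2.5267 1.4707]
Step 6: x=[0.7945 7.0784 6.3448 11.9965] v=[-2.1325 0.8696 -1.1926 0.9411]
Step 7: x=[0.6045 6.8572 6.4457 12.0661] v=[-0.7602 -0.8848 0.4037 0.2782]
Step 8: x=[0.7675 6.2195 6.9236 11.9719] v=[0.6519 -2.5509 1.9117 -0.3769]
Max displacement = 2.6552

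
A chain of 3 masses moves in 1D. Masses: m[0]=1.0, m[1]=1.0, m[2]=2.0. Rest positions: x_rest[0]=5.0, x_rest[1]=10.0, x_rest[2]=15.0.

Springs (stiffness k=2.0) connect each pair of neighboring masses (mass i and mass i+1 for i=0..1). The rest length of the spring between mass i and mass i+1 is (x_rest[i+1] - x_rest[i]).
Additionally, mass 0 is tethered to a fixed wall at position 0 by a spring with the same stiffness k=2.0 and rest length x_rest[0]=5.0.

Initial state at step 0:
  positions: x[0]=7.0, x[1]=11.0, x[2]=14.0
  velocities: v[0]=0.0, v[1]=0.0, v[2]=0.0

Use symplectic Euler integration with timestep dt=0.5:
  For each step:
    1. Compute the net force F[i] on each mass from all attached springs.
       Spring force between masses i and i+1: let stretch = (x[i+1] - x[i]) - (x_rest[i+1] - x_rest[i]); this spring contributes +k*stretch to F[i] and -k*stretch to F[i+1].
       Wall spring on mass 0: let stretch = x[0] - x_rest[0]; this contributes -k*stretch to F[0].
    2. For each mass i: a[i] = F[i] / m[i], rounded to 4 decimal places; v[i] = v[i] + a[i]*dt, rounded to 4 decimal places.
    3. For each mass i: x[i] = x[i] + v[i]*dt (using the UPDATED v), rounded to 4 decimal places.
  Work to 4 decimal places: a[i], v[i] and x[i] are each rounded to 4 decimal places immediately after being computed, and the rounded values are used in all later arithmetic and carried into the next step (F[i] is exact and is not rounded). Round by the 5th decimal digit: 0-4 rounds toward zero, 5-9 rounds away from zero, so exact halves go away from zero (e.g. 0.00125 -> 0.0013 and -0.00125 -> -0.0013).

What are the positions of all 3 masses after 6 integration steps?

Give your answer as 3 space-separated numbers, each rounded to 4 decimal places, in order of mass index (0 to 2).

Step 0: x=[7.0000 11.0000 14.0000] v=[0.0000 0.0000 0.0000]
Step 1: x=[5.5000 10.5000 14.5000] v=[-3.0000 -1.0000 1.0000]
Step 2: x=[3.7500 9.5000 15.2500] v=[-3.5000 -2.0000 1.5000]
Step 3: x=[3.0000 8.5000 15.8125] v=[-1.5000 -2.0000 1.1250]
Step 4: x=[3.5000 8.4063 15.7969] v=[1.0000 -0.1875 -0.0313]
Step 5: x=[4.7032 9.5547 15.1836] v=[2.4063 2.2968 -1.2266]
Step 6: x=[5.9805 11.0918 14.4131] v=[2.5546 3.0742 -1.5411]

Answer: 5.9805 11.0918 14.4131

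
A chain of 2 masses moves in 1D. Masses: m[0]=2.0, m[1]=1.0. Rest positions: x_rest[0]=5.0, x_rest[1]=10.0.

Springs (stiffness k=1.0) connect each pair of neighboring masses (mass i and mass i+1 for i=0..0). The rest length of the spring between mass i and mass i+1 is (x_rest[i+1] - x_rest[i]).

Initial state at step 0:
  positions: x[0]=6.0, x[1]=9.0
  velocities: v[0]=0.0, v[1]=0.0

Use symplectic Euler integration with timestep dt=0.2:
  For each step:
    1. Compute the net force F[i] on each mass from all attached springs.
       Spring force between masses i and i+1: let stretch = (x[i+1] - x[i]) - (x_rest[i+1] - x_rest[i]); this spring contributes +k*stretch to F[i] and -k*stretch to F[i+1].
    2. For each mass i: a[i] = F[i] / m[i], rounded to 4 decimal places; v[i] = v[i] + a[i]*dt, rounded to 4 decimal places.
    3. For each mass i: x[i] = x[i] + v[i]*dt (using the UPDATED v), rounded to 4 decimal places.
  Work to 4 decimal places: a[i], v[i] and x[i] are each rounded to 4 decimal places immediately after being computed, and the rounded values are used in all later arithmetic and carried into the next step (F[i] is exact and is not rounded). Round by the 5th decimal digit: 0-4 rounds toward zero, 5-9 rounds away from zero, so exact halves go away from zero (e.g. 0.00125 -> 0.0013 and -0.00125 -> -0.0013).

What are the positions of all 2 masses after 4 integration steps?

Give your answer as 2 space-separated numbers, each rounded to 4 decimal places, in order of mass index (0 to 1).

Answer: 5.6350 9.7300

Derivation:
Step 0: x=[6.0000 9.0000] v=[0.0000 0.0000]
Step 1: x=[5.9600 9.0800] v=[-0.2000 0.4000]
Step 2: x=[5.8824 9.2352] v=[-0.3880 0.7760]
Step 3: x=[5.7719 9.4563] v=[-0.5527 1.1054]
Step 4: x=[5.6350 9.7300] v=[-0.6843 1.3685]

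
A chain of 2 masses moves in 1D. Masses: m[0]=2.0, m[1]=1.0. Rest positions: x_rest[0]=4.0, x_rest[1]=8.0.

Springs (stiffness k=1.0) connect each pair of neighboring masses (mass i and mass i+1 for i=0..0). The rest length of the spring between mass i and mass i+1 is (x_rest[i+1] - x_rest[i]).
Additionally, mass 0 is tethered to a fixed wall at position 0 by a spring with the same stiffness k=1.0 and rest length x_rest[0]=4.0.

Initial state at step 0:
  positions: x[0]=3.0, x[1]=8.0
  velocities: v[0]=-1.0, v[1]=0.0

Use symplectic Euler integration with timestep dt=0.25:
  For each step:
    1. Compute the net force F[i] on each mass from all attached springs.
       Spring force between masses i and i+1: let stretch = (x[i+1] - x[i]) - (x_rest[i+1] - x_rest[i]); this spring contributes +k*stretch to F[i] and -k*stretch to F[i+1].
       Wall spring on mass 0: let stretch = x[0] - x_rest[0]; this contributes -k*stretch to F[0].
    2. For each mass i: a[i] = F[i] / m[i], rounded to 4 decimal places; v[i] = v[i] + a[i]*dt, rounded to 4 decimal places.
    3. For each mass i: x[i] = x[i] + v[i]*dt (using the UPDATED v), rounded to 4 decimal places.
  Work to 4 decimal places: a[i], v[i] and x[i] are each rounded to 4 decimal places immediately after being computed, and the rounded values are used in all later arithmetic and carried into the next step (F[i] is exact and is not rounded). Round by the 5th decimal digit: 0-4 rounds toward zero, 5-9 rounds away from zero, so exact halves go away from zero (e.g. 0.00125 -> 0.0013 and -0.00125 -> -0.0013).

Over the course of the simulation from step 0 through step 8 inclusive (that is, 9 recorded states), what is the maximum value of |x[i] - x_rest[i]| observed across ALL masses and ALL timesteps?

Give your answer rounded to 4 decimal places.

Answer: 1.8475

Derivation:
Step 0: x=[3.0000 8.0000] v=[-1.0000 0.0000]
Step 1: x=[2.8125 7.9375] v=[-0.7500 -0.2500]
Step 2: x=[2.6973 7.8047] v=[-0.4609 -0.5313]
Step 3: x=[2.6574 7.6027] v=[-0.1596 -0.8082]
Step 4: x=[2.6890 7.3416] v=[0.1264 -1.0445]
Step 5: x=[2.7820 7.0397] v=[0.3719 -1.2077]
Step 6: x=[2.9211 6.7217] v=[0.5564 -1.2721]
Step 7: x=[3.0877 6.4161] v=[0.6664 -1.2223]
Step 8: x=[3.2618 6.1525] v=[0.6965 -1.0544]
Max displacement = 1.8475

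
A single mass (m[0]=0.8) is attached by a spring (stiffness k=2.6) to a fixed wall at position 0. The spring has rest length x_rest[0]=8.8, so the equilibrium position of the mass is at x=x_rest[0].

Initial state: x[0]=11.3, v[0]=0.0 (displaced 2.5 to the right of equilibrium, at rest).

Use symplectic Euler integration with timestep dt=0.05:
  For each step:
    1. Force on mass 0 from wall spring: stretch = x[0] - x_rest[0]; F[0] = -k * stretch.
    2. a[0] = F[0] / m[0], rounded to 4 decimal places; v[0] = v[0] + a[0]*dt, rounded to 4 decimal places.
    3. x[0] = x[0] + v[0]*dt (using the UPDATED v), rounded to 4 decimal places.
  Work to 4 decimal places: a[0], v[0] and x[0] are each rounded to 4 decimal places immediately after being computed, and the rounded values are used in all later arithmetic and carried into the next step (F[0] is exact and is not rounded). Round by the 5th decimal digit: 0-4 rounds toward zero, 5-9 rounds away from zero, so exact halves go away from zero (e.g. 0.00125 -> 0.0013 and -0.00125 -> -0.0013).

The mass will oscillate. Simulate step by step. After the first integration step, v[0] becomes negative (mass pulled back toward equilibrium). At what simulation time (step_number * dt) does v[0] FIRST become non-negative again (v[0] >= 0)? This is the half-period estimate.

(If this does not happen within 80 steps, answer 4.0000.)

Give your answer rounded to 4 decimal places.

Answer: 1.7500

Derivation:
Step 0: x=[11.3000] v=[0.0000]
Step 1: x=[11.2797] v=[-0.4063]
Step 2: x=[11.2392] v=[-0.8093]
Step 3: x=[11.1789] v=[-1.2057]
Step 4: x=[11.0993] v=[-1.5923]
Step 5: x=[11.0010] v=[-1.9659]
Step 6: x=[10.8848] v=[-2.3236]
Step 7: x=[10.7517] v=[-2.6624]
Step 8: x=[10.6027] v=[-2.9796]
Step 9: x=[10.4391] v=[-3.2725]
Step 10: x=[10.2622] v=[-3.5389]
Step 11: x=[10.0734] v=[-3.7765]
Step 12: x=[9.8742] v=[-3.9834]
Step 13: x=[9.6663] v=[-4.1580]
Step 14: x=[9.4514] v=[-4.2988]
Step 15: x=[9.2312] v=[-4.4047]
Step 16: x=[9.0075] v=[-4.4748]
Step 17: x=[8.7821] v=[-4.5085]
Step 18: x=[8.5568] v=[-4.5056]
Step 19: x=[8.3335] v=[-4.4661]
Step 20: x=[8.1140] v=[-4.3903]
Step 21: x=[7.9001] v=[-4.2788]
Step 22: x=[7.6935] v=[-4.1326]
Step 23: x=[7.4959] v=[-3.9528]
Step 24: x=[7.3089] v=[-3.7409]
Step 25: x=[7.1340] v=[-3.4986]
Step 26: x=[6.9726] v=[-3.2279]
Step 27: x=[6.8261] v=[-2.9309]
Step 28: x=[6.6956] v=[-2.6101]
Step 29: x=[6.5822] v=[-2.2681]
Step 30: x=[6.4868] v=[-1.9077]
Step 31: x=[6.4102] v=[-1.5318]
Step 32: x=[6.3530] v=[-1.1435]
Step 33: x=[6.3157] v=[-0.7459]
Step 34: x=[6.2986] v=[-0.3422]
Step 35: x=[6.3018] v=[0.0643]
First v>=0 after going negative at step 35, time=1.7500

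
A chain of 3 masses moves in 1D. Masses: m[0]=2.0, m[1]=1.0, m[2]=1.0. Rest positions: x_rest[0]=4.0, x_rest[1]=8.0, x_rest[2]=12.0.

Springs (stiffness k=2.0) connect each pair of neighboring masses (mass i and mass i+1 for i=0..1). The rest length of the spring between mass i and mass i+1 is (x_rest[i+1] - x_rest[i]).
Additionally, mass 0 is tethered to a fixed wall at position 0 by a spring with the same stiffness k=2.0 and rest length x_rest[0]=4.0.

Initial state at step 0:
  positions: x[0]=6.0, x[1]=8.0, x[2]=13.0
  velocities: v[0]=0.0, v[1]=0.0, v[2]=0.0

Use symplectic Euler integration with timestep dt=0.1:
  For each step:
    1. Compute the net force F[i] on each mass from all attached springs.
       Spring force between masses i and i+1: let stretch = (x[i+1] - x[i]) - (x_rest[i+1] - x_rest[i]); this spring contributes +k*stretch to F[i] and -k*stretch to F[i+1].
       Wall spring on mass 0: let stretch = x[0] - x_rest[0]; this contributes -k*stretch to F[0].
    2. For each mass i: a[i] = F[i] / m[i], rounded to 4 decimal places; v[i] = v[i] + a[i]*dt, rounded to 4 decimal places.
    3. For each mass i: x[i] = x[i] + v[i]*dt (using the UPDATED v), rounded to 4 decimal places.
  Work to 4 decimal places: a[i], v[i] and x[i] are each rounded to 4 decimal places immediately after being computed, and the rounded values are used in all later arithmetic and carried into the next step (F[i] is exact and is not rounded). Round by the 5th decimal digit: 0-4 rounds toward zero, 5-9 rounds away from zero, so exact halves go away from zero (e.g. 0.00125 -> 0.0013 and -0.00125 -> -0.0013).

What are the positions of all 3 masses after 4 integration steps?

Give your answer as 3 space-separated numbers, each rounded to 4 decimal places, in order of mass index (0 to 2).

Step 0: x=[6.0000 8.0000 13.0000] v=[0.0000 0.0000 0.0000]
Step 1: x=[5.9600 8.0600 12.9800] v=[-0.4000 0.6000 -0.2000]
Step 2: x=[5.8814 8.1764 12.9416] v=[-0.7860 1.1640 -0.3840]
Step 3: x=[5.7669 8.3422 12.8879] v=[-1.1446 1.6580 -0.5370]
Step 4: x=[5.6205 8.5474 12.8233] v=[-1.4638 2.0521 -0.6461]

Answer: 5.6205 8.5474 12.8233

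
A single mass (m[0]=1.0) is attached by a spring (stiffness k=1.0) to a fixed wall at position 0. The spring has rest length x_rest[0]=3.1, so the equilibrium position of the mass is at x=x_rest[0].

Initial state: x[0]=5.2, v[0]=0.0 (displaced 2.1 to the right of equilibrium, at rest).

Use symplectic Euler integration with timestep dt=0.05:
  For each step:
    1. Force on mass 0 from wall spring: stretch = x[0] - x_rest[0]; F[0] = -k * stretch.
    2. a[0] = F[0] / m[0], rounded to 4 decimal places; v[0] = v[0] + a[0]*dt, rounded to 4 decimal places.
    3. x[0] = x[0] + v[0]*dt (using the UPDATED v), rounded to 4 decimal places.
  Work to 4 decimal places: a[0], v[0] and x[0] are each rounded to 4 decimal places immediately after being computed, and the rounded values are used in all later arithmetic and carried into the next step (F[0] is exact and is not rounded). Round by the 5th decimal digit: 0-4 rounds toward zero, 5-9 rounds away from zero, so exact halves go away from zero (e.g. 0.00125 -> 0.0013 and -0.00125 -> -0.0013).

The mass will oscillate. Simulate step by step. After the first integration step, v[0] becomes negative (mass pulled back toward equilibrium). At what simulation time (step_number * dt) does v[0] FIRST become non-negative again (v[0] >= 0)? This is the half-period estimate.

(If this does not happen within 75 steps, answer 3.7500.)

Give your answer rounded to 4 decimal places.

Step 0: x=[5.2000] v=[0.0000]
Step 1: x=[5.1948] v=[-0.1050]
Step 2: x=[5.1843] v=[-0.2097]
Step 3: x=[5.1686] v=[-0.3139]
Step 4: x=[5.1477] v=[-0.4173]
Step 5: x=[5.1217] v=[-0.5197]
Step 6: x=[5.0907] v=[-0.6208]
Step 7: x=[5.0547] v=[-0.7203]
Step 8: x=[5.0138] v=[-0.8180]
Step 9: x=[4.9681] v=[-0.9137]
Step 10: x=[4.9177] v=[-1.0071]
Step 11: x=[4.8628] v=[-1.0980]
Step 12: x=[4.8035] v=[-1.1861]
Step 13: x=[4.7399] v=[-1.2713]
Step 14: x=[4.6722] v=[-1.3533]
Step 15: x=[4.6006] v=[-1.4319]
Step 16: x=[4.5253] v=[-1.5069]
Step 17: x=[4.4464] v=[-1.5782]
Step 18: x=[4.3641] v=[-1.6455]
Step 19: x=[4.2787] v=[-1.7087]
Step 20: x=[4.1903] v=[-1.7676]
Step 21: x=[4.0992] v=[-1.8221]
Step 22: x=[4.0056] v=[-1.8721]
Step 23: x=[3.9097] v=[-1.9174]
Step 24: x=[3.8118] v=[-1.9579]
Step 25: x=[3.7121] v=[-1.9935]
Step 26: x=[3.6109] v=[-2.0241]
Step 27: x=[3.5084] v=[-2.0496]
Step 28: x=[3.4049] v=[-2.0700]
Step 29: x=[3.3006] v=[-2.0852]
Step 30: x=[3.1958] v=[-2.0952]
Step 31: x=[3.0908] v=[-2.1000]
Step 32: x=[2.9858] v=[-2.0995]
Step 33: x=[2.8811] v=[-2.0938]
Step 34: x=[2.7770] v=[-2.0829]
Step 35: x=[2.6737] v=[-2.0668]
Step 36: x=[2.5714] v=[-2.0455]
Step 37: x=[2.4704] v=[-2.0191]
Step 38: x=[2.3710] v=[-1.9876]
Step 39: x=[2.2734] v=[-1.9512]
Step 40: x=[2.1779] v=[-1.9099]
Step 41: x=[2.0847] v=[-1.8638]
Step 42: x=[1.9941] v=[-1.8130]
Step 43: x=[1.9062] v=[-1.7577]
Step 44: x=[1.8213] v=[-1.6980]
Step 45: x=[1.7396] v=[-1.6341]
Step 46: x=[1.6613] v=[-1.5661]
Step 47: x=[1.5866] v=[-1.4942]
Step 48: x=[1.5157] v=[-1.4185]
Step 49: x=[1.4487] v=[-1.3393]
Step 50: x=[1.3859] v=[-1.2567]
Step 51: x=[1.3274] v=[-1.1710]
Step 52: x=[1.2733] v=[-1.0824]
Step 53: x=[1.2237] v=[-0.9911]
Step 54: x=[1.1788] v=[-0.8973]
Step 55: x=[1.1387] v=[-0.8012]
Step 56: x=[1.1035] v=[-0.7031]
Step 57: x=[1.0733] v=[-0.6033]
Step 58: x=[1.0482] v=[-0.5020]
Step 59: x=[1.0282] v=[-0.3994]
Step 60: x=[1.0134] v=[-0.2958]
Step 61: x=[1.0038] v=[-0.1915]
Step 62: x=[0.9995] v=[-0.0867]
Step 63: x=[1.0004] v=[0.0183]
First v>=0 after going negative at step 63, time=3.1500

Answer: 3.1500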